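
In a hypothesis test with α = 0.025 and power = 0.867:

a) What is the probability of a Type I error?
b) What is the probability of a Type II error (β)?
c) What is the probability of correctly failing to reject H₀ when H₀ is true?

a) Type I error probability = α = 0.025
b) Power = P(reject H₀ | H₁ true) = 1 - β = 0.867, so Type II error probability = β = 1 - Power = 0.133
c) P(fail to reject H₀ | H₀ true) = 1 - α = 0.975

Answer: a) 0.025, b) 0.133, c) 0.975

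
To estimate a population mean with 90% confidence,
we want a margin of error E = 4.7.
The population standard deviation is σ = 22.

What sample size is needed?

z_0.05 = 1.645
n = (z×σ/E)² = (1.645×22/4.7)²
n = 59.2900
Round up: n = 60

Answer: n = 60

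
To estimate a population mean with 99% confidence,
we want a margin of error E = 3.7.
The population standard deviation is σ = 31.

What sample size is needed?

Answer: n = 466

Derivation:
z_0.005 = 2.576
n = (z×σ/E)² = (2.576×31/3.7)²
n = 465.8131
Round up: n = 466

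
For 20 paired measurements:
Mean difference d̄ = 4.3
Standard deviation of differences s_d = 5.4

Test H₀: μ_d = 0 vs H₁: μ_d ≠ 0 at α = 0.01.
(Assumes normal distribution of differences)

df = n - 1 = 19
SE = s_d/√n = 5.4/√20 = 1.2075
t = d̄/SE = 4.3/1.2075 = 3.5611
Critical value: t_{0.005,19} = ±2.861
p-value ≈ 0.0021
Decision: reject H₀

Answer: t = 3.5611, reject H₀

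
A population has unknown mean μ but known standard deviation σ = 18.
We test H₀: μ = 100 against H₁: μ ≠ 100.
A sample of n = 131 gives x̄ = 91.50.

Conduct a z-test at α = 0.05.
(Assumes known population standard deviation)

Answer: z = -5.4047, reject H₀

Derivation:
Standard error: SE = σ/√n = 18/√131 = 1.5727
z-statistic: z = (x̄ - μ₀)/SE = (91.50 - 100)/1.5727 = -5.4047
Critical value: ±1.960
p-value < 0.0001
Decision: reject H₀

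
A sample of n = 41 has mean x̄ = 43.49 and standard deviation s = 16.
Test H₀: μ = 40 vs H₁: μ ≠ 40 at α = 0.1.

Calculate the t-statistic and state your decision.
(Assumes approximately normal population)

df = n - 1 = 40
SE = s/√n = 16/√41 = 2.4988
t = (x̄ - μ₀)/SE = (43.49 - 40)/2.4988 = 1.3967
Critical value: t_{0.05,40} = ±1.684
p-value ≈ 0.1702
Decision: fail to reject H₀

Answer: t = 1.3967, fail to reject H₀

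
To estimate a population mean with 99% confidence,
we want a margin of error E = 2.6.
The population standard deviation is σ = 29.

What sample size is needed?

Answer: n = 826

Derivation:
z_0.005 = 2.576
n = (z×σ/E)² = (2.576×29/2.6)²
n = 825.5455
Round up: n = 826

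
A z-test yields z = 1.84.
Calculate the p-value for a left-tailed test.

Answer: p-value ≈ 0.9671

Derivation:
For z = 1.84:
p = P(Z < 1.84) = Φ(1.84) = 0.9671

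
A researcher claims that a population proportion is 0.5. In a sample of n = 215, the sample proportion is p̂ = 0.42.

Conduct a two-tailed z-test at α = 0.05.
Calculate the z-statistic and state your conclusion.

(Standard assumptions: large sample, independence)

Answer: z = -2.3460, reject H₀

Derivation:
H₀: p = 0.5, H₁: p ≠ 0.5
Standard error: SE = √(p₀(1-p₀)/n) = √(0.5×0.5/215) = 0.034100
z-statistic: z = (p̂ - p₀)/SE = (0.42 - 0.5)/0.034100 = -2.3460
Critical value: z_0.025 = ±1.960
p-value = 0.0190
Decision: reject H₀ at α = 0.05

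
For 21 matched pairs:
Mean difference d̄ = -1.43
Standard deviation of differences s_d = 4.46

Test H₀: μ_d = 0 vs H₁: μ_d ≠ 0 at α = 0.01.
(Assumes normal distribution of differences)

Answer: t = -1.4692, fail to reject H₀

Derivation:
df = n - 1 = 20
SE = s_d/√n = 4.46/√21 = 0.9733
t = d̄/SE = -1.43/0.9733 = -1.4692
Critical value: t_{0.005,20} = ±2.845
p-value ≈ 0.1573
Decision: fail to reject H₀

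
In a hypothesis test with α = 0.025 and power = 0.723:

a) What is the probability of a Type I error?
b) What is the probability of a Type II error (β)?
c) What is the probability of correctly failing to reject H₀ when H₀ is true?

a) Type I error probability = α = 0.025
b) Power = P(reject H₀ | H₁ true) = 1 - β = 0.723, so Type II error probability = β = 1 - Power = 0.277
c) P(fail to reject H₀ | H₀ true) = 1 - α = 0.975

Answer: a) 0.025, b) 0.277, c) 0.975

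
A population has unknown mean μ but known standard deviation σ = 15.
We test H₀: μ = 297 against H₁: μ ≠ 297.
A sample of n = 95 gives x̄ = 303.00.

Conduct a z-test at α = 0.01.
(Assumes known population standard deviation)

Answer: z = 3.8986, reject H₀

Derivation:
Standard error: SE = σ/√n = 15/√95 = 1.5390
z-statistic: z = (x̄ - μ₀)/SE = (303.00 - 297)/1.5390 = 3.8986
Critical value: ±2.576
p-value = 0.0001
Decision: reject H₀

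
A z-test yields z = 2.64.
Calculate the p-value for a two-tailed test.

Answer: p-value ≈ 0.0083

Derivation:
For z = 2.64:
p = 2×P(Z > |2.64|) = 2×(1 - Φ(2.64)) = 0.0083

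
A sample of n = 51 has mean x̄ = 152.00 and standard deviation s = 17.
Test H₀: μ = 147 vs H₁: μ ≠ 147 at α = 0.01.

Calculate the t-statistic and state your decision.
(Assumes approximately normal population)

df = n - 1 = 50
SE = s/√n = 17/√51 = 2.3805
t = (x̄ - μ₀)/SE = (152.00 - 147)/2.3805 = 2.1004
Critical value: t_{0.005,50} = ±2.678
p-value ≈ 0.0408
Decision: fail to reject H₀

Answer: t = 2.1004, fail to reject H₀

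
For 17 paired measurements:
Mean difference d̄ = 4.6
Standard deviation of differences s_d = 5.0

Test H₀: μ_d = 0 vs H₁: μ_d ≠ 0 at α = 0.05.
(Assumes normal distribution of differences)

Answer: t = 3.7932, reject H₀

Derivation:
df = n - 1 = 16
SE = s_d/√n = 5.0/√17 = 1.2127
t = d̄/SE = 4.6/1.2127 = 3.7932
Critical value: t_{0.025,16} = ±2.120
p-value ≈ 0.0016
Decision: reject H₀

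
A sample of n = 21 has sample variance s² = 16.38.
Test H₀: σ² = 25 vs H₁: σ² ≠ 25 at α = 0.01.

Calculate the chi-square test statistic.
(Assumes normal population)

Answer: χ² = 13.1040, fail to reject H₀

Derivation:
df = n - 1 = 20
χ² = (n-1)s²/σ₀² = 20×16.38/25 = 13.1040
Critical values: χ²_{0.995,20} = 7.434, χ²_{0.005,20} = 39.997
Rejection region: χ² < 7.434 or χ² > 39.997
Decision: fail to reject H₀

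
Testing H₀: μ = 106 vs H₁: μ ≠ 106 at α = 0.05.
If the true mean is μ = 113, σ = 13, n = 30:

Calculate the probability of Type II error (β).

SE = σ/√n = 13/√30 = 2.3735
Critical values: μ₀ ± z_0.025×SE = 106 ± 1.960×2.3735
Acceptance region: (101.3479, 110.6521)
Under H₁ (μ = 113): z_high = (110.6521 - 113)/2.3735 = -0.9892, z_low = (101.3479 - 113)/2.3735 = -4.9092
β = P(not reject | H₁) = Φ(-0.9892) - Φ(-4.9092) ≈ 0.1613

Answer: β ≈ 0.1613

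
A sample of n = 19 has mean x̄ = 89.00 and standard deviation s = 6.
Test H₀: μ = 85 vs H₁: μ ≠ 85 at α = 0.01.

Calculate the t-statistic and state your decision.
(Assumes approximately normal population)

df = n - 1 = 18
SE = s/√n = 6/√19 = 1.3765
t = (x̄ - μ₀)/SE = (89.00 - 85)/1.3765 = 2.9059
Critical value: t_{0.005,18} = ±2.878
p-value ≈ 0.0094
Decision: reject H₀

Answer: t = 2.9059, reject H₀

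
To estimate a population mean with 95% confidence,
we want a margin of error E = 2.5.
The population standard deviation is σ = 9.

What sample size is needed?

z_0.025 = 1.960
n = (z×σ/E)² = (1.960×9/2.5)²
n = 49.7871
Round up: n = 50

Answer: n = 50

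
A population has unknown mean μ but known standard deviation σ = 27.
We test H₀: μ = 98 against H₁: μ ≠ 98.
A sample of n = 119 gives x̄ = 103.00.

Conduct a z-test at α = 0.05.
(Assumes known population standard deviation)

Standard error: SE = σ/√n = 27/√119 = 2.4751
z-statistic: z = (x̄ - μ₀)/SE = (103.00 - 98)/2.4751 = 2.0201
Critical value: ±1.960
p-value = 0.0434
Decision: reject H₀

Answer: z = 2.0201, reject H₀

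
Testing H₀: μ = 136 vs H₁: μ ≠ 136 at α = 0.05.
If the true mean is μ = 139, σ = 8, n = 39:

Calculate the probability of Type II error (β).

SE = σ/√n = 8/√39 = 1.2810
Critical values: μ₀ ± z_0.025×SE = 136 ± 1.960×1.2810
Acceptance region: (133.4892, 138.5108)
Under H₁ (μ = 139): z_high = (138.5108 - 139)/1.2810 = -0.3819, z_low = (133.4892 - 139)/1.2810 = -4.3020
β = P(not reject | H₁) = Φ(-0.3819) - Φ(-4.3020) ≈ 0.3513

Answer: β ≈ 0.3513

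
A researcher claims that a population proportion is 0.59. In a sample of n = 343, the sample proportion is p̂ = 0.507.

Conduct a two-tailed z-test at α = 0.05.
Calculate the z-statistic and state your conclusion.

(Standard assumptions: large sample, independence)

Answer: z = -3.1254, reject H₀

Derivation:
H₀: p = 0.59, H₁: p ≠ 0.59
Standard error: SE = √(p₀(1-p₀)/n) = √(0.59×0.41/343) = 0.026557
z-statistic: z = (p̂ - p₀)/SE = (0.507 - 0.59)/0.026557 = -3.1254
Critical value: z_0.025 = ±1.960
p-value = 0.0018
Decision: reject H₀ at α = 0.05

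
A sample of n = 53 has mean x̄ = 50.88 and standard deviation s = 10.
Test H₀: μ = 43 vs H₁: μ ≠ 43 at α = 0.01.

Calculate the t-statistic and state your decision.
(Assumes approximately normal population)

df = n - 1 = 52
SE = s/√n = 10/√53 = 1.3736
t = (x̄ - μ₀)/SE = (50.88 - 43)/1.3736 = 5.7368
Critical value: t_{0.005,52} = ±2.674
p-value < 0.0001
Decision: reject H₀

Answer: t = 5.7368, reject H₀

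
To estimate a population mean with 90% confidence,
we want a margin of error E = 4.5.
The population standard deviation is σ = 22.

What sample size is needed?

z_0.05 = 1.645
n = (z×σ/E)² = (1.645×22/4.5)²
n = 64.6773
Round up: n = 65

Answer: n = 65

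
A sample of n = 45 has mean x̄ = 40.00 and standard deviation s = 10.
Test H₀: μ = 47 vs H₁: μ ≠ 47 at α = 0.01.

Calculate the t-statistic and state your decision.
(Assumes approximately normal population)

Answer: t = -4.6958, reject H₀

Derivation:
df = n - 1 = 44
SE = s/√n = 10/√45 = 1.4907
t = (x̄ - μ₀)/SE = (40.00 - 47)/1.4907 = -4.6958
Critical value: t_{0.005,44} = ±2.692
p-value < 0.0001
Decision: reject H₀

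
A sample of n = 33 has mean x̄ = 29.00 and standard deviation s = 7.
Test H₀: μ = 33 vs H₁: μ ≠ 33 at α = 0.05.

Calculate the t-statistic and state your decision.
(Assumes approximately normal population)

Answer: t = -3.2827, reject H₀

Derivation:
df = n - 1 = 32
SE = s/√n = 7/√33 = 1.2185
t = (x̄ - μ₀)/SE = (29.00 - 33)/1.2185 = -3.2827
Critical value: t_{0.025,32} = ±2.037
p-value ≈ 0.0025
Decision: reject H₀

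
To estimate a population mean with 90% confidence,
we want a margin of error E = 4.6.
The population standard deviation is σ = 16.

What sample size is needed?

Answer: n = 33

Derivation:
z_0.05 = 1.645
n = (z×σ/E)² = (1.645×16/4.6)²
n = 32.7383
Round up: n = 33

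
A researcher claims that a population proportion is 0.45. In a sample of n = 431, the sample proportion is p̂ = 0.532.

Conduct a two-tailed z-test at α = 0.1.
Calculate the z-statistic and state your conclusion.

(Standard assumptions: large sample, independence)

H₀: p = 0.45, H₁: p ≠ 0.45
Standard error: SE = √(p₀(1-p₀)/n) = √(0.45×0.55/431) = 0.023963
z-statistic: z = (p̂ - p₀)/SE = (0.532 - 0.45)/0.023963 = 3.4219
Critical value: z_0.05 = ±1.645
p-value = 0.0006
Decision: reject H₀ at α = 0.1

Answer: z = 3.4219, reject H₀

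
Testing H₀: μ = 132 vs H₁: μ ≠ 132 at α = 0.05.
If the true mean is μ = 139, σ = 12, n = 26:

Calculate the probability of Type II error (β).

SE = σ/√n = 12/√26 = 2.3534
Critical values: μ₀ ± z_0.025×SE = 132 ± 1.960×2.3534
Acceptance region: (127.3873, 136.6127)
Under H₁ (μ = 139): z_high = (136.6127 - 139)/2.3534 = -1.0144, z_low = (127.3873 - 139)/2.3534 = -4.9344
β = P(not reject | H₁) = Φ(-1.0144) - Φ(-4.9344) ≈ 0.1552

Answer: β ≈ 0.1552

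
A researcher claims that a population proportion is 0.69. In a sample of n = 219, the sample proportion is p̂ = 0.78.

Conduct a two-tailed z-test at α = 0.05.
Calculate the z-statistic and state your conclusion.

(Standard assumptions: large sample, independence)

Answer: z = 2.8798, reject H₀

Derivation:
H₀: p = 0.69, H₁: p ≠ 0.69
Standard error: SE = √(p₀(1-p₀)/n) = √(0.69×0.31/219) = 0.031252
z-statistic: z = (p̂ - p₀)/SE = (0.78 - 0.69)/0.031252 = 2.8798
Critical value: z_0.025 = ±1.960
p-value = 0.0040
Decision: reject H₀ at α = 0.05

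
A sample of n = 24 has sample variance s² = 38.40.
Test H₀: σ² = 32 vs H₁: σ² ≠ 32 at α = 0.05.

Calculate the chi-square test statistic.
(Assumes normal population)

Answer: χ² = 27.6000, fail to reject H₀

Derivation:
df = n - 1 = 23
χ² = (n-1)s²/σ₀² = 23×38.40/32 = 27.6000
Critical values: χ²_{0.975,23} = 11.689, χ²_{0.025,23} = 38.076
Rejection region: χ² < 11.689 or χ² > 38.076
Decision: fail to reject H₀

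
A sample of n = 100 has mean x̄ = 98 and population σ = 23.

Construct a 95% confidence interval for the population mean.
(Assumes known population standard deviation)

Confidence level: 95%, α = 0.05
z_0.025 = 1.960
SE = σ/√n = 23/√100 = 2.3000
Margin of error = 1.960 × 2.3000 = 4.5080
CI: x̄ ± margin = 98 ± 4.5080
CI: (93.4920, 102.5080)

Answer: (93.4920, 102.5080)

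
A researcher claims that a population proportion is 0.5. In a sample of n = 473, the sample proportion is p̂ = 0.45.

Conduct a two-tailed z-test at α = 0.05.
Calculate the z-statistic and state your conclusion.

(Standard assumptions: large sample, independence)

H₀: p = 0.5, H₁: p ≠ 0.5
Standard error: SE = √(p₀(1-p₀)/n) = √(0.5×0.5/473) = 0.022990
z-statistic: z = (p̂ - p₀)/SE = (0.45 - 0.5)/0.022990 = -2.1749
Critical value: z_0.025 = ±1.960
p-value = 0.0296
Decision: reject H₀ at α = 0.05

Answer: z = -2.1749, reject H₀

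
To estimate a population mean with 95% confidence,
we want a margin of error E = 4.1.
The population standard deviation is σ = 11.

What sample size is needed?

Answer: n = 28

Derivation:
z_0.025 = 1.960
n = (z×σ/E)² = (1.960×11/4.1)²
n = 27.6522
Round up: n = 28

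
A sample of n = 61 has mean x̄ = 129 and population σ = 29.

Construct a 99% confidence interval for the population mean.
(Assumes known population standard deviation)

Confidence level: 99%, α = 0.01
z_0.005 = 2.576
SE = σ/√n = 29/√61 = 3.7131
Margin of error = 2.576 × 3.7131 = 9.5649
CI: x̄ ± margin = 129 ± 9.5649
CI: (119.4351, 138.5649)

Answer: (119.4351, 138.5649)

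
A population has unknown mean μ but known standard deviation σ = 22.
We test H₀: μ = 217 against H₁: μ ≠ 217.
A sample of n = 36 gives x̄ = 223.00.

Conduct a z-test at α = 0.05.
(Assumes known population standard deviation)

Standard error: SE = σ/√n = 22/√36 = 3.6667
z-statistic: z = (x̄ - μ₀)/SE = (223.00 - 217)/3.6667 = 1.6363
Critical value: ±1.960
p-value = 0.1018
Decision: fail to reject H₀

Answer: z = 1.6363, fail to reject H₀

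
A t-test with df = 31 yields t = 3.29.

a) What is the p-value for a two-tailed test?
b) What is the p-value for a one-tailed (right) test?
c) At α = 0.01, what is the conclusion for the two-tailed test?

Using t-distribution with df = 31:
a) Two-tailed: p = 2×P(T > 3.29) = 0.0025
b) One-tailed: p = P(T > 3.29) = 0.0013
c) 0.0025 < 0.01, reject H₀

Answer: a) 0.0025, b) 0.0013, c) reject H₀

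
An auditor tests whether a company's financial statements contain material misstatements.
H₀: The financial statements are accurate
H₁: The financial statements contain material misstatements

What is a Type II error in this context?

Answer: Failing to detect material misstatements that are actually present

Derivation:
A Type I error (probability α) occurs when we reject a true H₀.
A Type II error (probability β) occurs when we fail to reject a false H₀.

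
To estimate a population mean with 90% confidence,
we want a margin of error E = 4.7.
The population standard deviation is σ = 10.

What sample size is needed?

Answer: n = 13

Derivation:
z_0.05 = 1.645
n = (z×σ/E)² = (1.645×10/4.7)²
n = 12.2500
Round up: n = 13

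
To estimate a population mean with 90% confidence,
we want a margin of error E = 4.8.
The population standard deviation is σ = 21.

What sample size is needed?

Answer: n = 52

Derivation:
z_0.05 = 1.645
n = (z×σ/E)² = (1.645×21/4.8)²
n = 51.7950
Round up: n = 52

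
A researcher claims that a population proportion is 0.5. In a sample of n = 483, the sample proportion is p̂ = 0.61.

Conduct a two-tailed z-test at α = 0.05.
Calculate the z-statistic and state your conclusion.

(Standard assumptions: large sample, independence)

Answer: z = 4.8350, reject H₀

Derivation:
H₀: p = 0.5, H₁: p ≠ 0.5
Standard error: SE = √(p₀(1-p₀)/n) = √(0.5×0.5/483) = 0.022751
z-statistic: z = (p̂ - p₀)/SE = (0.61 - 0.5)/0.022751 = 4.8350
Critical value: z_0.025 = ±1.960
p-value < 0.0001
Decision: reject H₀ at α = 0.05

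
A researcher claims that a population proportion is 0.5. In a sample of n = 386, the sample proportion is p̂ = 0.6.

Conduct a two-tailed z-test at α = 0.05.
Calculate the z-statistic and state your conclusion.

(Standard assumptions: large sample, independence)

Answer: z = 3.9294, reject H₀

Derivation:
H₀: p = 0.5, H₁: p ≠ 0.5
Standard error: SE = √(p₀(1-p₀)/n) = √(0.5×0.5/386) = 0.025449
z-statistic: z = (p̂ - p₀)/SE = (0.6 - 0.5)/0.025449 = 3.9294
Critical value: z_0.025 = ±1.960
p-value = 0.0001
Decision: reject H₀ at α = 0.05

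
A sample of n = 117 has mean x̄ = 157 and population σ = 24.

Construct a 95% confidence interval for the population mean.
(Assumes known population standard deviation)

Confidence level: 95%, α = 0.05
z_0.025 = 1.960
SE = σ/√n = 24/√117 = 2.2188
Margin of error = 1.960 × 2.2188 = 4.3488
CI: x̄ ± margin = 157 ± 4.3488
CI: (152.6512, 161.3488)

Answer: (152.6512, 161.3488)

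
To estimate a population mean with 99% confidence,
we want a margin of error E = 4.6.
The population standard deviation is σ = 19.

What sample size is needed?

z_0.005 = 2.576
n = (z×σ/E)² = (2.576×19/4.6)²
n = 113.2096
Round up: n = 114

Answer: n = 114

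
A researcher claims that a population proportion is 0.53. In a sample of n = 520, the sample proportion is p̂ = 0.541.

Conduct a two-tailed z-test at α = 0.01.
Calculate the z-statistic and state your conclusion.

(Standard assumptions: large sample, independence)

Answer: z = 0.5026, fail to reject H₀

Derivation:
H₀: p = 0.53, H₁: p ≠ 0.53
Standard error: SE = √(p₀(1-p₀)/n) = √(0.53×0.47/520) = 0.021887
z-statistic: z = (p̂ - p₀)/SE = (0.541 - 0.53)/0.021887 = 0.5026
Critical value: z_0.005 = ±2.576
p-value = 0.6152
Decision: fail to reject H₀ at α = 0.01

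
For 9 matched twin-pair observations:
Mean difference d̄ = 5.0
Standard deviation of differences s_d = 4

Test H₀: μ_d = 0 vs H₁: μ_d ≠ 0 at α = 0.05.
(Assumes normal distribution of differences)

df = n - 1 = 8
SE = s_d/√n = 4/√9 = 1.3333
t = d̄/SE = 5.0/1.3333 = 3.7501
Critical value: t_{0.025,8} = ±2.306
p-value ≈ 0.0056
Decision: reject H₀

Answer: t = 3.7501, reject H₀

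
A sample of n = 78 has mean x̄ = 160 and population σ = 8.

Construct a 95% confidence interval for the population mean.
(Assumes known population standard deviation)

Answer: (158.2246, 161.7754)

Derivation:
Confidence level: 95%, α = 0.05
z_0.025 = 1.960
SE = σ/√n = 8/√78 = 0.9058
Margin of error = 1.960 × 0.9058 = 1.7754
CI: x̄ ± margin = 160 ± 1.7754
CI: (158.2246, 161.7754)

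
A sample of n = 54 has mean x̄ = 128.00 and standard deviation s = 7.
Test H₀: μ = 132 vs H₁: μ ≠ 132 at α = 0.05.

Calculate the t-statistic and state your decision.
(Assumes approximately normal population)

Answer: t = -4.1990, reject H₀

Derivation:
df = n - 1 = 53
SE = s/√n = 7/√54 = 0.9526
t = (x̄ - μ₀)/SE = (128.00 - 132)/0.9526 = -4.1990
Critical value: t_{0.025,53} = ±2.006
p-value ≈ 0.0001
Decision: reject H₀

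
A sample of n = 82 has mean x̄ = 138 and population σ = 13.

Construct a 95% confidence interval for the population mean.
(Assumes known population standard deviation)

Answer: (135.1862, 140.8138)

Derivation:
Confidence level: 95%, α = 0.05
z_0.025 = 1.960
SE = σ/√n = 13/√82 = 1.4356
Margin of error = 1.960 × 1.4356 = 2.8138
CI: x̄ ± margin = 138 ± 2.8138
CI: (135.1862, 140.8138)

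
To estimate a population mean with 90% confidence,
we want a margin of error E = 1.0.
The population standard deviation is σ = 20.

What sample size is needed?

Answer: n = 1083

Derivation:
z_0.05 = 1.645
n = (z×σ/E)² = (1.645×20/1.0)²
n = 1082.4100
Round up: n = 1083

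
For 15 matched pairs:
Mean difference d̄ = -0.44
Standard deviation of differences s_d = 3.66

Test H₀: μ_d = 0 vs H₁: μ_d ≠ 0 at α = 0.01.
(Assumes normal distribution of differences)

df = n - 1 = 14
SE = s_d/√n = 3.66/√15 = 0.9450
t = d̄/SE = -0.44/0.9450 = -0.4656
Critical value: t_{0.005,14} = ±2.977
p-value ≈ 0.6487
Decision: fail to reject H₀

Answer: t = -0.4656, fail to reject H₀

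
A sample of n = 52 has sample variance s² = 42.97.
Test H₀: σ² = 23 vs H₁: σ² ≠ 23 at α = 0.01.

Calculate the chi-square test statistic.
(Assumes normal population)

df = n - 1 = 51
χ² = (n-1)s²/σ₀² = 51×42.97/23 = 95.2813
Critical values: χ²_{0.995,51} = 28.735, χ²_{0.005,51} = 80.747
Rejection region: χ² < 28.735 or χ² > 80.747
Decision: reject H₀

Answer: χ² = 95.2813, reject H₀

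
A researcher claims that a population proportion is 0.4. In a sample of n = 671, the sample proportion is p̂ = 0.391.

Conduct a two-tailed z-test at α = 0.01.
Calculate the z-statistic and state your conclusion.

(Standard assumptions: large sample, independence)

Answer: z = -0.4759, fail to reject H₀

Derivation:
H₀: p = 0.4, H₁: p ≠ 0.4
Standard error: SE = √(p₀(1-p₀)/n) = √(0.4×0.6/671) = 0.018912
z-statistic: z = (p̂ - p₀)/SE = (0.391 - 0.4)/0.018912 = -0.4759
Critical value: z_0.005 = ±2.576
p-value = 0.6341
Decision: fail to reject H₀ at α = 0.01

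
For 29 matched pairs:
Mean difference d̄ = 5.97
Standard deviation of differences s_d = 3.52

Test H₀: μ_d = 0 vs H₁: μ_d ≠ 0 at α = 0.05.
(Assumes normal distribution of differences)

Answer: t = 9.1340, reject H₀

Derivation:
df = n - 1 = 28
SE = s_d/√n = 3.52/√29 = 0.6536
t = d̄/SE = 5.97/0.6536 = 9.1340
Critical value: t_{0.025,28} = ±2.048
p-value < 0.0001
Decision: reject H₀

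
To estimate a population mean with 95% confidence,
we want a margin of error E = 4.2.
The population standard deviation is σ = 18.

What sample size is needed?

Answer: n = 71

Derivation:
z_0.025 = 1.960
n = (z×σ/E)² = (1.960×18/4.2)²
n = 70.5600
Round up: n = 71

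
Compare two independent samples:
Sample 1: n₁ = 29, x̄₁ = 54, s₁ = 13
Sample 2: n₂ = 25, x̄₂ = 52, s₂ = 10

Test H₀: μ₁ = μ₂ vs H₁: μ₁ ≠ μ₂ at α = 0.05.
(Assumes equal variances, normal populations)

Answer: t = 0.6257, fail to reject H₀

Derivation:
Pooled variance: s²_p = [28×13² + 24×10²]/(52) = 137.1538
s_p = 11.7113
SE = s_p×√(1/n₁ + 1/n₂) = 11.7113×√(1/29 + 1/25) = 3.1962
t = (x̄₁ - x̄₂)/SE = (54 - 52)/3.1962 = 0.6257
df = 52, t-critical = ±2.007
Decision: fail to reject H₀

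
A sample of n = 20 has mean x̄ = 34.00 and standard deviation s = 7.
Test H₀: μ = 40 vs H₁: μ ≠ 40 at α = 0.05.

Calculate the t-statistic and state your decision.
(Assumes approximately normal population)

df = n - 1 = 19
SE = s/√n = 7/√20 = 1.5652
t = (x̄ - μ₀)/SE = (34.00 - 40)/1.5652 = -3.8334
Critical value: t_{0.025,19} = ±2.093
p-value ≈ 0.0011
Decision: reject H₀

Answer: t = -3.8334, reject H₀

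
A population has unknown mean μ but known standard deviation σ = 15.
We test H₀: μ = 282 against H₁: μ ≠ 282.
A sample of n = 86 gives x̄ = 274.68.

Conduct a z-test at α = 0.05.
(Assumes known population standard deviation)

Standard error: SE = σ/√n = 15/√86 = 1.6175
z-statistic: z = (x̄ - μ₀)/SE = (274.68 - 282)/1.6175 = -4.5255
Critical value: ±1.960
p-value < 0.0001
Decision: reject H₀

Answer: z = -4.5255, reject H₀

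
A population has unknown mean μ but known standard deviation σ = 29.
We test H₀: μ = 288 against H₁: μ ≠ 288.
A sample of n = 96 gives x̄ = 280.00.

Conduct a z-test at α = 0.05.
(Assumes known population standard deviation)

Standard error: SE = σ/√n = 29/√96 = 2.9598
z-statistic: z = (x̄ - μ₀)/SE = (280.00 - 288)/2.9598 = -2.7029
Critical value: ±1.960
p-value = 0.0069
Decision: reject H₀

Answer: z = -2.7029, reject H₀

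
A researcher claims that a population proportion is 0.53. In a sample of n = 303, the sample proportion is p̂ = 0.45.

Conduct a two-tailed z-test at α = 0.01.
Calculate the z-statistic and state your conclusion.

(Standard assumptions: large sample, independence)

H₀: p = 0.53, H₁: p ≠ 0.53
Standard error: SE = √(p₀(1-p₀)/n) = √(0.53×0.47/303) = 0.028672
z-statistic: z = (p̂ - p₀)/SE = (0.45 - 0.53)/0.028672 = -2.7902
Critical value: z_0.005 = ±2.576
p-value = 0.0053
Decision: reject H₀ at α = 0.01

Answer: z = -2.7902, reject H₀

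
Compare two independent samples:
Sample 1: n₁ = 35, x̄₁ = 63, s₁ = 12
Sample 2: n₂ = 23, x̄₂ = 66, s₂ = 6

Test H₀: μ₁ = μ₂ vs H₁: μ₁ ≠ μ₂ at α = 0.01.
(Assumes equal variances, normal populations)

Answer: t = -1.1090, fail to reject H₀

Derivation:
Pooled variance: s²_p = [34×12² + 22×6²]/(56) = 101.5714
s_p = 10.0783
SE = s_p×√(1/n₁ + 1/n₂) = 10.0783×√(1/35 + 1/23) = 2.7052
t = (x̄₁ - x̄₂)/SE = (63 - 66)/2.7052 = -1.1090
df = 56, t-critical = ±2.667
Decision: fail to reject H₀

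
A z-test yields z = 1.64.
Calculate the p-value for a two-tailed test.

Answer: p-value ≈ 0.1010

Derivation:
For z = 1.64:
p = 2×P(Z > |1.64|) = 2×(1 - Φ(1.64)) = 0.1010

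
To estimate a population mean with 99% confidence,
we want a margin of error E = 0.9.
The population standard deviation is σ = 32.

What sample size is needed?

z_0.005 = 2.576
n = (z×σ/E)² = (2.576×32/0.9)²
n = 8388.9316
Round up: n = 8389

Answer: n = 8389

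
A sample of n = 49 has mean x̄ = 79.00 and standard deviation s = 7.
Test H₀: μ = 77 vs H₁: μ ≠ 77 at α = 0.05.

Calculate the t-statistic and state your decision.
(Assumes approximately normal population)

df = n - 1 = 48
SE = s/√n = 7/√49 = 1.0000
t = (x̄ - μ₀)/SE = (79.00 - 77)/1.0000 = 2.0000
Critical value: t_{0.025,48} = ±2.011
p-value ≈ 0.0512
Decision: fail to reject H₀

Answer: t = 2.0000, fail to reject H₀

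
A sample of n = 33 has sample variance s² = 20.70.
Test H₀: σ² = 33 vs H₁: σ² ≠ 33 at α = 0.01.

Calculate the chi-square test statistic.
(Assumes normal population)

df = n - 1 = 32
χ² = (n-1)s²/σ₀² = 32×20.70/33 = 20.0727
Critical values: χ²_{0.995,32} = 15.134, χ²_{0.005,32} = 56.328
Rejection region: χ² < 15.134 or χ² > 56.328
Decision: fail to reject H₀

Answer: χ² = 20.0727, fail to reject H₀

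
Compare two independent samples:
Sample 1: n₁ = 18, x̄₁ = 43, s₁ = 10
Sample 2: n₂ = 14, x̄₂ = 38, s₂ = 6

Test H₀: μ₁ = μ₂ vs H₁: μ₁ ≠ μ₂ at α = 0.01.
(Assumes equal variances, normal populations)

Answer: t = 1.6505, fail to reject H₀

Derivation:
Pooled variance: s²_p = [17×10² + 13×6²]/(30) = 72.2667
s_p = 8.5010
SE = s_p×√(1/n₁ + 1/n₂) = 8.5010×√(1/18 + 1/14) = 3.0293
t = (x̄₁ - x̄₂)/SE = (43 - 38)/3.0293 = 1.6505
df = 30, t-critical = ±2.750
Decision: fail to reject H₀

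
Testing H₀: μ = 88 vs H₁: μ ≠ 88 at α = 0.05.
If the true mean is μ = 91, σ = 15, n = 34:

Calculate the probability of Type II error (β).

Answer: β ≈ 0.7855

Derivation:
SE = σ/√n = 15/√34 = 2.5725
Critical values: μ₀ ± z_0.025×SE = 88 ± 1.960×2.5725
Acceptance region: (82.9579, 93.0421)
Under H₁ (μ = 91): z_high = (93.0421 - 91)/2.5725 = 0.7938, z_low = (82.9579 - 91)/2.5725 = -3.1262
β = P(not reject | H₁) = Φ(0.7938) - Φ(-3.1262) ≈ 0.7855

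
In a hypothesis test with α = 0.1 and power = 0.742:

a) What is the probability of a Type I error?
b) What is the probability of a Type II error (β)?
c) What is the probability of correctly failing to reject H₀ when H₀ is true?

a) Type I error probability = α = 0.1
b) Power = P(reject H₀ | H₁ true) = 1 - β = 0.742, so Type II error probability = β = 1 - Power = 0.258
c) P(fail to reject H₀ | H₀ true) = 1 - α = 0.9

Answer: a) 0.1, b) 0.258, c) 0.9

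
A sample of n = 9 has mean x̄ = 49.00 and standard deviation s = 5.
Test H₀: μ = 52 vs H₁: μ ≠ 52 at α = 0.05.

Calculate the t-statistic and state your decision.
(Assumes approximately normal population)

df = n - 1 = 8
SE = s/√n = 5/√9 = 1.6667
t = (x̄ - μ₀)/SE = (49.00 - 52)/1.6667 = -1.8000
Critical value: t_{0.025,8} = ±2.306
p-value ≈ 0.1096
Decision: fail to reject H₀

Answer: t = -1.8000, fail to reject H₀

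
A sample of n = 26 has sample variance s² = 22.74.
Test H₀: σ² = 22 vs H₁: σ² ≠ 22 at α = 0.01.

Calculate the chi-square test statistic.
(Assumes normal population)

Answer: χ² = 25.8409, fail to reject H₀

Derivation:
df = n - 1 = 25
χ² = (n-1)s²/σ₀² = 25×22.74/22 = 25.8409
Critical values: χ²_{0.995,25} = 10.520, χ²_{0.005,25} = 46.928
Rejection region: χ² < 10.520 or χ² > 46.928
Decision: fail to reject H₀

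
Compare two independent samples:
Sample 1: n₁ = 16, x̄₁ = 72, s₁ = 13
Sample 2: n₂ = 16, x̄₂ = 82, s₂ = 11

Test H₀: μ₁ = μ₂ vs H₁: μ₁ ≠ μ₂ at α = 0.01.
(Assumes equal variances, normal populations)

Answer: t = -2.3489, fail to reject H₀

Derivation:
Pooled variance: s²_p = [15×13² + 15×11²]/(30) = 145.0000
s_p = 12.0416
SE = s_p×√(1/n₁ + 1/n₂) = 12.0416×√(1/16 + 1/16) = 4.2573
t = (x̄₁ - x̄₂)/SE = (72 - 82)/4.2573 = -2.3489
df = 30, t-critical = ±2.750
Decision: fail to reject H₀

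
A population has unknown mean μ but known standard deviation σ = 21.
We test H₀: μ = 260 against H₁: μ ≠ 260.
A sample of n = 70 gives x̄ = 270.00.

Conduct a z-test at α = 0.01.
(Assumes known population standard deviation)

Answer: z = 3.9841, reject H₀

Derivation:
Standard error: SE = σ/√n = 21/√70 = 2.5100
z-statistic: z = (x̄ - μ₀)/SE = (270.00 - 260)/2.5100 = 3.9841
Critical value: ±2.576
p-value = 0.0001
Decision: reject H₀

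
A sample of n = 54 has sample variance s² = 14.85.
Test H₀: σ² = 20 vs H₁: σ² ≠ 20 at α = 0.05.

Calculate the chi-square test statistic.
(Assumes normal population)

Answer: χ² = 39.3525, fail to reject H₀

Derivation:
df = n - 1 = 53
χ² = (n-1)s²/σ₀² = 53×14.85/20 = 39.3525
Critical values: χ²_{0.975,53} = 34.776, χ²_{0.025,53} = 75.002
Rejection region: χ² < 34.776 or χ² > 75.002
Decision: fail to reject H₀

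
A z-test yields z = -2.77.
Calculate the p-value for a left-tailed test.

For z = -2.77:
p = P(Z < -2.77) = Φ(-2.77) = 0.0028

Answer: p-value ≈ 0.0028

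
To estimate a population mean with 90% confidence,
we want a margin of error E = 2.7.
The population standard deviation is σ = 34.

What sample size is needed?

z_0.05 = 1.645
n = (z×σ/E)² = (1.645×34/2.7)²
n = 429.1036
Round up: n = 430

Answer: n = 430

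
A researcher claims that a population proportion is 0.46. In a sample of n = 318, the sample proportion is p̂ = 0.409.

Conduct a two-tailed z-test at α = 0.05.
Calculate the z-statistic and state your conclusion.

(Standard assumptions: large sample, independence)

H₀: p = 0.46, H₁: p ≠ 0.46
Standard error: SE = √(p₀(1-p₀)/n) = √(0.46×0.54/318) = 0.027949
z-statistic: z = (p̂ - p₀)/SE = (0.409 - 0.46)/0.027949 = -1.8248
Critical value: z_0.025 = ±1.960
p-value = 0.0680
Decision: fail to reject H₀ at α = 0.05

Answer: z = -1.8248, fail to reject H₀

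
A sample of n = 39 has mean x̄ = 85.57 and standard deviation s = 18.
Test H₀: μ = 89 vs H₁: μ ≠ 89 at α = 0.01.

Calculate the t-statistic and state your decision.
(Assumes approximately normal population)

Answer: t = -1.1900, fail to reject H₀

Derivation:
df = n - 1 = 38
SE = s/√n = 18/√39 = 2.8823
t = (x̄ - μ₀)/SE = (85.57 - 89)/2.8823 = -1.1900
Critical value: t_{0.005,38} = ±2.712
p-value ≈ 0.2414
Decision: fail to reject H₀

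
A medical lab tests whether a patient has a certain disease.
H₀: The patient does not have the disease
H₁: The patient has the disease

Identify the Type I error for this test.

Type I error (α): Rejecting H₀ when H₀ is true
Type II error (β): Failing to reject H₀ when H₁ is true

Answer: Diagnosing a healthy patient as having the disease (false positive)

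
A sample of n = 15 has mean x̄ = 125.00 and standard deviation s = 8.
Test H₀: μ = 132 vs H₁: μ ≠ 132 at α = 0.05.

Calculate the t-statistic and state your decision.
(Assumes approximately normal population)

df = n - 1 = 14
SE = s/√n = 8/√15 = 2.0656
t = (x̄ - μ₀)/SE = (125.00 - 132)/2.0656 = -3.3888
Critical value: t_{0.025,14} = ±2.145
p-value ≈ 0.0044
Decision: reject H₀

Answer: t = -3.3888, reject H₀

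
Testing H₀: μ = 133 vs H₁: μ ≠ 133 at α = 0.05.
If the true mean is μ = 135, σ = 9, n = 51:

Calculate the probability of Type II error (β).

SE = σ/√n = 9/√51 = 1.2603
Critical values: μ₀ ± z_0.025×SE = 133 ± 1.960×1.2603
Acceptance region: (130.5298, 135.4702)
Under H₁ (μ = 135): z_high = (135.4702 - 135)/1.2603 = 0.3731, z_low = (130.5298 - 135)/1.2603 = -3.5469
β = P(not reject | H₁) = Φ(0.3731) - Φ(-3.5469) ≈ 0.6453

Answer: β ≈ 0.6453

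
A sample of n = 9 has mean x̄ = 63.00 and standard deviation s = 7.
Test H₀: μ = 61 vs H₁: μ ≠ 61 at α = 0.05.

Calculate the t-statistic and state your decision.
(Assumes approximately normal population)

df = n - 1 = 8
SE = s/√n = 7/√9 = 2.3333
t = (x̄ - μ₀)/SE = (63.00 - 61)/2.3333 = 0.8572
Critical value: t_{0.025,8} = ±2.306
p-value ≈ 0.4163
Decision: fail to reject H₀

Answer: t = 0.8572, fail to reject H₀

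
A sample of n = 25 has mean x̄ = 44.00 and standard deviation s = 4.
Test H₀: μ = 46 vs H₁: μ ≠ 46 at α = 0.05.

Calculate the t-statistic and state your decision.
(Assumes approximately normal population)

df = n - 1 = 24
SE = s/√n = 4/√25 = 0.8000
t = (x̄ - μ₀)/SE = (44.00 - 46)/0.8000 = -2.5000
Critical value: t_{0.025,24} = ±2.064
p-value ≈ 0.0197
Decision: reject H₀

Answer: t = -2.5000, reject H₀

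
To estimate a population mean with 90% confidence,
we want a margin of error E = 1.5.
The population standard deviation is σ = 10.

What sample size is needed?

z_0.05 = 1.645
n = (z×σ/E)² = (1.645×10/1.5)²
n = 120.2678
Round up: n = 121

Answer: n = 121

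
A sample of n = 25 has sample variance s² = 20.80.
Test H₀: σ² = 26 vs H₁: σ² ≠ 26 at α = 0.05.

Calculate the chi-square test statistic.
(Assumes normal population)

df = n - 1 = 24
χ² = (n-1)s²/σ₀² = 24×20.80/26 = 19.2000
Critical values: χ²_{0.975,24} = 12.401, χ²_{0.025,24} = 39.364
Rejection region: χ² < 12.401 or χ² > 39.364
Decision: fail to reject H₀

Answer: χ² = 19.2000, fail to reject H₀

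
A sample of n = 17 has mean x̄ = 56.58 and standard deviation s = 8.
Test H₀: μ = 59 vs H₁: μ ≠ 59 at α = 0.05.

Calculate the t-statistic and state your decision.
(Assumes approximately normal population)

df = n - 1 = 16
SE = s/√n = 8/√17 = 1.9403
t = (x̄ - μ₀)/SE = (56.58 - 59)/1.9403 = -1.2472
Critical value: t_{0.025,16} = ±2.120
p-value ≈ 0.2303
Decision: fail to reject H₀

Answer: t = -1.2472, fail to reject H₀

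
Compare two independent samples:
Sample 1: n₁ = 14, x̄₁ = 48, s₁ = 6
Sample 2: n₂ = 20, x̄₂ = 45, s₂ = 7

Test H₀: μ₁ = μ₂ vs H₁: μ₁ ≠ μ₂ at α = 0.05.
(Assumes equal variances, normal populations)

Pooled variance: s²_p = [13×6² + 19×7²]/(32) = 43.7188
s_p = 6.6120
SE = s_p×√(1/n₁ + 1/n₂) = 6.6120×√(1/14 + 1/20) = 2.3041
t = (x̄₁ - x̄₂)/SE = (48 - 45)/2.3041 = 1.3020
df = 32, t-critical = ±2.037
Decision: fail to reject H₀

Answer: t = 1.3020, fail to reject H₀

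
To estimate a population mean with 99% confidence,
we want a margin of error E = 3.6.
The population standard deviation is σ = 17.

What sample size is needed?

z_0.005 = 2.576
n = (z×σ/E)² = (2.576×17/3.6)²
n = 147.9737
Round up: n = 148

Answer: n = 148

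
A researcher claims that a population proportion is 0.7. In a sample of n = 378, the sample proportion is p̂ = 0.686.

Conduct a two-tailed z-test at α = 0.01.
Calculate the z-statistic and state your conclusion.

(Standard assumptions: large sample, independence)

Answer: z = -0.5940, fail to reject H₀

Derivation:
H₀: p = 0.7, H₁: p ≠ 0.7
Standard error: SE = √(p₀(1-p₀)/n) = √(0.7×0.3/378) = 0.023570
z-statistic: z = (p̂ - p₀)/SE = (0.686 - 0.7)/0.023570 = -0.5940
Critical value: z_0.005 = ±2.576
p-value = 0.5525
Decision: fail to reject H₀ at α = 0.01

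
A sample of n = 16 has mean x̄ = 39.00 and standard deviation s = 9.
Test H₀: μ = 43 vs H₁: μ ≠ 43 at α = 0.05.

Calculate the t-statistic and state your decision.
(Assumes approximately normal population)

Answer: t = -1.7778, fail to reject H₀

Derivation:
df = n - 1 = 15
SE = s/√n = 9/√16 = 2.2500
t = (x̄ - μ₀)/SE = (39.00 - 43)/2.2500 = -1.7778
Critical value: t_{0.025,15} = ±2.131
p-value ≈ 0.0957
Decision: fail to reject H₀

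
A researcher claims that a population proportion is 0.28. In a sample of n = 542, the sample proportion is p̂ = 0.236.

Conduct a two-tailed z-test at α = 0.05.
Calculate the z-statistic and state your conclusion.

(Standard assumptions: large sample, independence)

H₀: p = 0.28, H₁: p ≠ 0.28
Standard error: SE = √(p₀(1-p₀)/n) = √(0.28×0.72/542) = 0.019286
z-statistic: z = (p̂ - p₀)/SE = (0.236 - 0.28)/0.019286 = -2.2814
Critical value: z_0.025 = ±1.960
p-value = 0.0225
Decision: reject H₀ at α = 0.05

Answer: z = -2.2814, reject H₀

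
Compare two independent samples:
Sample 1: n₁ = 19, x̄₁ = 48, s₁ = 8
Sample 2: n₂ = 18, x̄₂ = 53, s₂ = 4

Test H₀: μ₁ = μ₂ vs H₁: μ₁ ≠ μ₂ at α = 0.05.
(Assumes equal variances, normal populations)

Pooled variance: s²_p = [18×8² + 17×4²]/(35) = 40.6857
s_p = 6.3785
SE = s_p×√(1/n₁ + 1/n₂) = 6.3785×√(1/19 + 1/18) = 2.0980
t = (x̄₁ - x̄₂)/SE = (48 - 53)/2.0980 = -2.3832
df = 35, t-critical = ±2.030
Decision: reject H₀

Answer: t = -2.3832, reject H₀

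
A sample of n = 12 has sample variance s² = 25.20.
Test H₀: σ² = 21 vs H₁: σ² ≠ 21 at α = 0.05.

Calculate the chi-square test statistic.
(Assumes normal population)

df = n - 1 = 11
χ² = (n-1)s²/σ₀² = 11×25.20/21 = 13.2000
Critical values: χ²_{0.975,11} = 3.816, χ²_{0.025,11} = 21.920
Rejection region: χ² < 3.816 or χ² > 21.920
Decision: fail to reject H₀

Answer: χ² = 13.2000, fail to reject H₀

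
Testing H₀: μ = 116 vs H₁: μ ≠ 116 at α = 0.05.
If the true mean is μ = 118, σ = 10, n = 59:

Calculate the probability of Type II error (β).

SE = σ/√n = 10/√59 = 1.3019
Critical values: μ₀ ± z_0.025×SE = 116 ± 1.960×1.3019
Acceptance region: (113.4483, 118.5517)
Under H₁ (μ = 118): z_high = (118.5517 - 118)/1.3019 = 0.4238, z_low = (113.4483 - 118)/1.3019 = -3.4962
β = P(not reject | H₁) = Φ(0.4238) - Φ(-3.4962) ≈ 0.6639

Answer: β ≈ 0.6639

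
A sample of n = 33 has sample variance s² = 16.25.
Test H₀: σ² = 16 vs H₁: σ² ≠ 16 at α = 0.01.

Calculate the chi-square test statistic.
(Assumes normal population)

Answer: χ² = 32.5000, fail to reject H₀

Derivation:
df = n - 1 = 32
χ² = (n-1)s²/σ₀² = 32×16.25/16 = 32.5000
Critical values: χ²_{0.995,32} = 15.134, χ²_{0.005,32} = 56.328
Rejection region: χ² < 15.134 or χ² > 56.328
Decision: fail to reject H₀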